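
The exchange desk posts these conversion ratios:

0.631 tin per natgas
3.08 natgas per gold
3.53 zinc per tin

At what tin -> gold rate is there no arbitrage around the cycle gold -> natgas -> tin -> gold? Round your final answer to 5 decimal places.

0.51454

Known legs of the cycle: 3.08 × 0.631 = 1.94348
For no arbitrage the full-cycle product must be 1, so the missing rate is 1 / 1.94348 ≈ 0.5145409.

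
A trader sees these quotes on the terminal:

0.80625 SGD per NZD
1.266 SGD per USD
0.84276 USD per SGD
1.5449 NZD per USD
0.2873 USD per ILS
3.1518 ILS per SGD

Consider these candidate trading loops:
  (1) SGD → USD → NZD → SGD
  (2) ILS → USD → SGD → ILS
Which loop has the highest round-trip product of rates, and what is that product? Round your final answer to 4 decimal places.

(1) 0.84276 × 1.5449 × 0.80625 = 1.04972
(2) 0.2873 × 1.266 × 3.1518 = 1.14638
Highest is cycle (2) at 1.1464 (>1, arbitrage).

1.1464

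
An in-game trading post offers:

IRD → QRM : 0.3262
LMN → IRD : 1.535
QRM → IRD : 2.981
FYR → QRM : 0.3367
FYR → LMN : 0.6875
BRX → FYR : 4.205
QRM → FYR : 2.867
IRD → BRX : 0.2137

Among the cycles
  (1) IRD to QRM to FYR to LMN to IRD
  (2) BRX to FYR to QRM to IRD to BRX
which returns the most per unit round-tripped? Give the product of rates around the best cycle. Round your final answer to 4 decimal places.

0.9869

(1) 0.3262 × 2.867 × 0.6875 × 1.535 = 0.98694
(2) 4.205 × 0.3367 × 2.981 × 0.2137 = 0.90194
Highest is cycle (1) at 0.9869 (≤1, no arbitrage).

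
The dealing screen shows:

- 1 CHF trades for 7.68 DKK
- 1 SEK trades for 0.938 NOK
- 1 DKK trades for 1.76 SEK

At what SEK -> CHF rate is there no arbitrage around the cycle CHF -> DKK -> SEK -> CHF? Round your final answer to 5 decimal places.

0.07398

Known legs of the cycle: 7.68 × 1.76 = 13.5168
For no arbitrage the full-cycle product must be 1, so the missing rate is 1 / 13.5168 ≈ 0.0739820.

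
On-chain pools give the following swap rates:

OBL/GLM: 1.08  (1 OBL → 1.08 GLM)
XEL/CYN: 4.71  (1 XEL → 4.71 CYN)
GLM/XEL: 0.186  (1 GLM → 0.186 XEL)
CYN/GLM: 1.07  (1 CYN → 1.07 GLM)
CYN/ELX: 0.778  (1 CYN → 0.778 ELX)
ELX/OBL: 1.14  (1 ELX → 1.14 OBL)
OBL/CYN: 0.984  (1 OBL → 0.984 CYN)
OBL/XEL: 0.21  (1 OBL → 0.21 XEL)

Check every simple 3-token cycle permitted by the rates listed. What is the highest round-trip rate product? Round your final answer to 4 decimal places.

0.9374

CYN→GLM→XEL→CYN: 1.07 × 0.186 × 4.71 = 0.93738
OBL→CYN→ELX→OBL: 0.984 × 0.778 × 1.14 = 0.87273
Maximum is CYN→GLM→XEL→CYN at 0.9374; no arbitrage — every cycle loses value.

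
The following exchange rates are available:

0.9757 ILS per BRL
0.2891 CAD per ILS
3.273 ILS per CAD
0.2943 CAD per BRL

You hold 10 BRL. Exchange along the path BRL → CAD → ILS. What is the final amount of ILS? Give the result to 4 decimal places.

10 BRL × 0.2943 = 2.943 CAD
2.943 CAD × 3.273 = 9.632439 ILS

9.6324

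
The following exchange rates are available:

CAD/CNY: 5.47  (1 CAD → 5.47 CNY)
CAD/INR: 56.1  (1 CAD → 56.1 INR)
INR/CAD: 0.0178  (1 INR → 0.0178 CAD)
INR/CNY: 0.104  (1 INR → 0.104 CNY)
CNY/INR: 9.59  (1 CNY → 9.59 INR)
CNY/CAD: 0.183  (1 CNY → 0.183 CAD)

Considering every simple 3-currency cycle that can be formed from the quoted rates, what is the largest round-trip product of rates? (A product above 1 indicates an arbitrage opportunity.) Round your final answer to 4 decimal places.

1.0677

INR→CNY→CAD→INR: 0.104 × 0.183 × 56.1 = 1.06770
INR→CAD→CNY→INR: 0.0178 × 5.47 × 9.59 = 0.93374
Maximum is INR→CNY→CAD→INR at 1.0677; arbitrage exists.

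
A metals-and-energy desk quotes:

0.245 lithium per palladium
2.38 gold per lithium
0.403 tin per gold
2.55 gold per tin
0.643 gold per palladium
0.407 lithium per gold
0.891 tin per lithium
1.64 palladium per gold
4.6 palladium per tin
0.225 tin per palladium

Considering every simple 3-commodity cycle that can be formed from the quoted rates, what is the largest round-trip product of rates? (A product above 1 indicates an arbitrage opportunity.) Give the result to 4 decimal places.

1.1920

palladium→gold→tin→palladium: 0.643 × 0.403 × 4.6 = 1.19199
palladium→lithium→tin→palladium: 0.245 × 0.891 × 4.6 = 1.00416
palladium→lithium→gold→palladium: 0.245 × 2.38 × 1.64 = 0.95628
palladium→tin→gold→palladium: 0.225 × 2.55 × 1.64 = 0.94095
gold→lithium→tin→gold: 0.407 × 0.891 × 2.55 = 0.92472
Maximum is palladium→gold→tin→palladium at 1.1920; arbitrage exists.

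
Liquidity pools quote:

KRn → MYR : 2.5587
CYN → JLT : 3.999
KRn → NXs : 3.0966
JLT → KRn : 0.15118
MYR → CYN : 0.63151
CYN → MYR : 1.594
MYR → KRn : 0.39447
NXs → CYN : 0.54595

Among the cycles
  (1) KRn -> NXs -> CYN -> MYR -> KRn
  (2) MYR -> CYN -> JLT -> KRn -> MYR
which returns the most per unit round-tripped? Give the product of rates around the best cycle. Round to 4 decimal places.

(1) 3.0966 × 0.54595 × 1.594 × 0.39447 = 1.06302
(2) 0.63151 × 3.999 × 0.15118 × 2.5587 = 0.97689
Highest is cycle (1) at 1.0630 (>1, arbitrage).

1.0630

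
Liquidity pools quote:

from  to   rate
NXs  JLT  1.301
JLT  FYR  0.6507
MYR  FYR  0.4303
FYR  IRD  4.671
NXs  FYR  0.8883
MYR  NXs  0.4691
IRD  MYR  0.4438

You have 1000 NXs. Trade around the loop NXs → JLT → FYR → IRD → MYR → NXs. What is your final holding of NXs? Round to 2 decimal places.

1000 NXs × 1.301 = 1301 JLT
1301 JLT × 0.6507 = 846.5607 FYR
846.5607 FYR × 4.671 = 3954.2850297 IRD
3954.2850297 IRD × 0.4438 = 1754.91169618086 MYR
1754.91169618086 MYR × 0.4691 = 823.229076678441426 NXs

823.23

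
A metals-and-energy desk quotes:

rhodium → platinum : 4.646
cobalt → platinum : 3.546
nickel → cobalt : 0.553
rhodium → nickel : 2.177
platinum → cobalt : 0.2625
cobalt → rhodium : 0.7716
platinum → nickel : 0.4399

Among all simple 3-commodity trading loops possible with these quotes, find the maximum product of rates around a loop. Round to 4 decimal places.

cobalt→rhodium→platinum→cobalt: 0.7716 × 4.646 × 0.2625 = 0.94102
cobalt→rhodium→nickel→cobalt: 0.7716 × 2.177 × 0.553 = 0.92891
cobalt→platinum→nickel→cobalt: 3.546 × 0.4399 × 0.553 = 0.86262
Maximum is cobalt→rhodium→platinum→cobalt at 0.9410; no arbitrage — every cycle loses value.

0.9410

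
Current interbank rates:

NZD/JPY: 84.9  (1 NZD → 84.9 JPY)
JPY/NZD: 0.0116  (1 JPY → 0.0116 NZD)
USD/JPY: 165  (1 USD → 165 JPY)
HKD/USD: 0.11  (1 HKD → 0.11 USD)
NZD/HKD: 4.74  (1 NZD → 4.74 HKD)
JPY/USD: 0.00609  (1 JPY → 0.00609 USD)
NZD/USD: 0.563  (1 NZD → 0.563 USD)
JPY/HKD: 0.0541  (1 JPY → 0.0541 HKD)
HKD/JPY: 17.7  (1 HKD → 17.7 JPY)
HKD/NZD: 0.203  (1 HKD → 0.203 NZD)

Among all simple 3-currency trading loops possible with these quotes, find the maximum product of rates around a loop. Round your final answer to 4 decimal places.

1.0776

USD→JPY→NZD→USD: 165 × 0.0116 × 0.563 = 1.07758
HKD→USD→JPY→HKD: 0.11 × 165 × 0.0541 = 0.98192
HKD→JPY→NZD→HKD: 17.7 × 0.0116 × 4.74 = 0.97322
HKD→NZD→JPY→HKD: 0.203 × 84.9 × 0.0541 = 0.93240
Maximum is USD→JPY→NZD→USD at 1.0776; arbitrage exists.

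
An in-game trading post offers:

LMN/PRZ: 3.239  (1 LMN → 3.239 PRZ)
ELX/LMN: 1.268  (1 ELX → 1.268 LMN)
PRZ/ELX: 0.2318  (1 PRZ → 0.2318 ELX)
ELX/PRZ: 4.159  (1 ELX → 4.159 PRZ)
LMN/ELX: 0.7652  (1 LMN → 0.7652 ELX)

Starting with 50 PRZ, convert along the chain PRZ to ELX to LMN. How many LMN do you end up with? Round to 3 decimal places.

50 PRZ × 0.2318 = 11.59 ELX
11.59 ELX × 1.268 = 14.69612 LMN

14.696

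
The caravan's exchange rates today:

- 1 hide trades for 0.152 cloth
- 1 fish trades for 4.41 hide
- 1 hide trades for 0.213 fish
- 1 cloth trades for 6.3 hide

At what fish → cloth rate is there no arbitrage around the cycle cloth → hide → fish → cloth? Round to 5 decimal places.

Known legs of the cycle: 6.3 × 0.213 = 1.3419
For no arbitrage the full-cycle product must be 1, so the missing rate is 1 / 1.3419 ≈ 0.7452120.

0.74521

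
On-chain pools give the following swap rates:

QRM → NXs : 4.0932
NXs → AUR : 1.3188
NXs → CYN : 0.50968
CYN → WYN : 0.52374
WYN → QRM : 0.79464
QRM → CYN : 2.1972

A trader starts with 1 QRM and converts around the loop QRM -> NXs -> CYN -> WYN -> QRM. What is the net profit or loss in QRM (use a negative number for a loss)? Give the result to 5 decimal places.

1 QRM × 4.0932 = 4.0932 NXs
4.0932 NXs × 0.50968 = 2.086222176 CYN
2.086222176 CYN × 0.52374 = 1.09263800245824 WYN
1.09263800245824 WYN × 0.79464 = 0.8682538622734158336 QRM
Net change: 0.8682538622734158336 − 1 = -0.1317461377265841664 QRM

-0.13175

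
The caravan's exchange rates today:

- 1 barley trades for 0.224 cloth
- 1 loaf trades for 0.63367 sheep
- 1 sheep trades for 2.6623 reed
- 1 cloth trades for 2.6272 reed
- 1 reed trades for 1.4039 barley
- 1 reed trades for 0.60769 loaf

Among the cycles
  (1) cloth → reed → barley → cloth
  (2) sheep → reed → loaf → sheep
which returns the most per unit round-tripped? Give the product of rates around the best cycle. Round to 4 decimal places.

(1) 2.6272 × 1.4039 × 0.224 = 0.82619
(2) 2.6623 × 0.60769 × 0.63367 = 1.02518
Highest is cycle (2) at 1.0252 (>1, arbitrage).

1.0252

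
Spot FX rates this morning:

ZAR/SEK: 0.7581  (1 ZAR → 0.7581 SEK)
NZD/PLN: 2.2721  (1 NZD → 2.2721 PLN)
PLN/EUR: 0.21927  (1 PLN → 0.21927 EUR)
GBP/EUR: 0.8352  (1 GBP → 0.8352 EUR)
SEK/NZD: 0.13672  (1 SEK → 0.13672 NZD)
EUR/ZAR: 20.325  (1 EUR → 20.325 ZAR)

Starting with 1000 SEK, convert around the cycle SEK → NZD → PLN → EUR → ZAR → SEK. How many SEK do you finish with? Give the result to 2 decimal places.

1049.53

1000 SEK × 0.13672 = 136.72 NZD
136.72 NZD × 2.2721 = 310.641512 PLN
310.641512 PLN × 0.21927 = 68.11436433624 EUR
68.11436433624 EUR × 20.325 = 1384.424455134078 ZAR
1384.424455134078 ZAR × 0.7581 = 1049.5321794371445318 SEK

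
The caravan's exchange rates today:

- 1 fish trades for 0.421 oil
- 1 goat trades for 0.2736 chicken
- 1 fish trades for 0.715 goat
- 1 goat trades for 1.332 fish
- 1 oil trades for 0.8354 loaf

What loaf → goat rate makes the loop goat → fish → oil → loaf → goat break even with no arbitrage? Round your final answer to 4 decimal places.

Known legs of the cycle: 1.332 × 0.421 × 0.8354 = 0.4684689288
For no arbitrage the full-cycle product must be 1, so the missing rate is 1 / 0.4684689288 ≈ 2.134613.

2.1346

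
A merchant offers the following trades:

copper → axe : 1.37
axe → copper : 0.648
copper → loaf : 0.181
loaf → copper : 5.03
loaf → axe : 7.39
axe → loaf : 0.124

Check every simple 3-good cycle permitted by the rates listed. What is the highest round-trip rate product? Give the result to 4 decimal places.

0.8668

loaf→axe→copper→loaf: 7.39 × 0.648 × 0.181 = 0.86676
loaf→copper→axe→loaf: 5.03 × 1.37 × 0.124 = 0.85450
Maximum is loaf→axe→copper→loaf at 0.8668; no arbitrage — every cycle loses value.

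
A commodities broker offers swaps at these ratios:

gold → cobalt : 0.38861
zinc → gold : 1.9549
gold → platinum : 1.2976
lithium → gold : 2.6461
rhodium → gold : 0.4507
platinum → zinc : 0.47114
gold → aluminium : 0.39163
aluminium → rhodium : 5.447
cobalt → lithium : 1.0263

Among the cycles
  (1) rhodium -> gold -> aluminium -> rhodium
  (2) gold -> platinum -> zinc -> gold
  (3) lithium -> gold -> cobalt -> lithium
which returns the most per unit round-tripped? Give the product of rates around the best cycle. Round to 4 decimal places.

1.1951

(1) 0.4507 × 0.39163 × 5.447 = 0.96144
(2) 1.2976 × 0.47114 × 1.9549 = 1.19513
(3) 2.6461 × 0.38861 × 1.0263 = 1.05535
Highest is cycle (2) at 1.1951 (>1, arbitrage).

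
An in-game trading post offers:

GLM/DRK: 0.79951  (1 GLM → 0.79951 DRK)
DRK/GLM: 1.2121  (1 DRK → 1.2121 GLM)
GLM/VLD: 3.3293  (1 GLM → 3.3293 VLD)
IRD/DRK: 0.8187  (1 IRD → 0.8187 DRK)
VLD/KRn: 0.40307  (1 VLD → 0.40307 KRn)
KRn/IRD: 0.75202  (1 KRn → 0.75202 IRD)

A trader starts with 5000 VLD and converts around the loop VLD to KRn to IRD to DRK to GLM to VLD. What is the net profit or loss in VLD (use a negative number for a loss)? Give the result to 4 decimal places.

5000 VLD × 0.40307 = 2015.35 KRn
2015.35 KRn × 0.75202 = 1515.583507 IRD
1515.583507 IRD × 0.8187 = 1240.8082171809 DRK
1240.8082171809 DRK × 1.2121 = 1503.98364004496889 GLM
1503.98364004496889 GLM × 3.3293 = 5007.212732801714925477 VLD
Net change: 5007.212732801714925477 − 5000 = 7.212732801714925477 VLD

7.2127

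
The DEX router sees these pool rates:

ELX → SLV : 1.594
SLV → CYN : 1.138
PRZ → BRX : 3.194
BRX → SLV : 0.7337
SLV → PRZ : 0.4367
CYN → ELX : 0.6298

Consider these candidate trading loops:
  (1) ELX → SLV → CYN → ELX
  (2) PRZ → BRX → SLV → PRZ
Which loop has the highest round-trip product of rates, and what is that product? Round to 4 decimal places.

1.1424

(1) 1.594 × 1.138 × 0.6298 = 1.14244
(2) 3.194 × 0.7337 × 0.4367 = 1.02338
Highest is cycle (1) at 1.1424 (>1, arbitrage).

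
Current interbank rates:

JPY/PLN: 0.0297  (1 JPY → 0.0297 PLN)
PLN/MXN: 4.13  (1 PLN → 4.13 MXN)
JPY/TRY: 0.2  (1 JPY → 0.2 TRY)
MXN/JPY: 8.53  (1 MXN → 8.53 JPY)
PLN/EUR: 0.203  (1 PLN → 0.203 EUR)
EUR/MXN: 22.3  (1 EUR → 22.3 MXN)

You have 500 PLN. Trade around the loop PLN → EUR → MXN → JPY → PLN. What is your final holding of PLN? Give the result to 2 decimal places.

573.42

500 PLN × 0.203 = 101.5 EUR
101.5 EUR × 22.3 = 2263.45 MXN
2263.45 MXN × 8.53 = 19307.2285 JPY
19307.2285 JPY × 0.0297 = 573.42468645 PLN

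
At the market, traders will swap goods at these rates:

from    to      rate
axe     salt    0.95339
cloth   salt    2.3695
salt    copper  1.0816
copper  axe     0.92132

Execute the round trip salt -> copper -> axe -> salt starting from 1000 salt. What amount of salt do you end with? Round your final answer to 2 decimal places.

1000 salt × 1.0816 = 1081.6 copper
1081.6 copper × 0.92132 = 996.499712 axe
996.499712 axe × 0.95339 = 950.05286042368 salt

950.05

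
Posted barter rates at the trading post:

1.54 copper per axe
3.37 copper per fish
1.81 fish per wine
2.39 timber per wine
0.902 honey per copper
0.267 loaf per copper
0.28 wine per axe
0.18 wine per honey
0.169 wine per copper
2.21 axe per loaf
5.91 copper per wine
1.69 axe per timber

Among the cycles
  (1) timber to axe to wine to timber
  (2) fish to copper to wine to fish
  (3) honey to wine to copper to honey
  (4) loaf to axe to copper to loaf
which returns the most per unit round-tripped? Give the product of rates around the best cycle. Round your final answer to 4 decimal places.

1.1309

(1) 1.69 × 0.28 × 2.39 = 1.13095
(2) 3.37 × 0.169 × 1.81 = 1.03085
(3) 0.18 × 5.91 × 0.902 = 0.95955
(4) 2.21 × 1.54 × 0.267 = 0.90871
Highest is cycle (1) at 1.1309 (>1, arbitrage).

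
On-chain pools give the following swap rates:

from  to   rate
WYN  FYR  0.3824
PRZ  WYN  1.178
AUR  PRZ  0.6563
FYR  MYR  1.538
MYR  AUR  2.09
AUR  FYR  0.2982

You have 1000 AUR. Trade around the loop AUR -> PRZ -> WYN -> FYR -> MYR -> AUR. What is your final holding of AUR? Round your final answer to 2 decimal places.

1000 AUR × 0.6563 = 656.3 PRZ
656.3 PRZ × 1.178 = 773.1214 WYN
773.1214 WYN × 0.3824 = 295.64162336 FYR
295.64162336 FYR × 1.538 = 454.69681672768 MYR
454.69681672768 MYR × 2.09 = 950.3163469608512 AUR

950.32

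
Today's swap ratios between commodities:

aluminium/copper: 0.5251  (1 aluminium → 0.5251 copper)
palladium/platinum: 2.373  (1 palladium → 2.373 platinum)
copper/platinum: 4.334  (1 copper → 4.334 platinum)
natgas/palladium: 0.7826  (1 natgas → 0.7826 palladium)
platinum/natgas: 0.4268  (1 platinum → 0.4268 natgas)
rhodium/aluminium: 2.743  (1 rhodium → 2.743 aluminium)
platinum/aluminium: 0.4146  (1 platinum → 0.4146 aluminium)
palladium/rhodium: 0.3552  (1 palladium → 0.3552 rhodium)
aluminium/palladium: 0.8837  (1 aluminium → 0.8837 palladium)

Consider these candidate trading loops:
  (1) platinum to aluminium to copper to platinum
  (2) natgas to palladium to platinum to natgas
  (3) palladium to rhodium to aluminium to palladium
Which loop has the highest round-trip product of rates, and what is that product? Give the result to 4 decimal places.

0.9435

(1) 0.4146 × 0.5251 × 4.334 = 0.94354
(2) 0.7826 × 2.373 × 0.4268 = 0.79261
(3) 0.3552 × 2.743 × 0.8837 = 0.86100
Highest is cycle (1) at 0.9435 (≤1, no arbitrage).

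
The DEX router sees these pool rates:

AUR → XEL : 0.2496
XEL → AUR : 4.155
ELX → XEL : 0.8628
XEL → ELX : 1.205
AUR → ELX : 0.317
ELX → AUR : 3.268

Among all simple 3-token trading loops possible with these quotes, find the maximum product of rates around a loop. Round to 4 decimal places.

1.1364

AUR→ELX→XEL→AUR: 0.317 × 0.8628 × 4.155 = 1.13642
AUR→XEL→ELX→AUR: 0.2496 × 1.205 × 3.268 = 0.98291
Maximum is AUR→ELX→XEL→AUR at 1.1364; arbitrage exists.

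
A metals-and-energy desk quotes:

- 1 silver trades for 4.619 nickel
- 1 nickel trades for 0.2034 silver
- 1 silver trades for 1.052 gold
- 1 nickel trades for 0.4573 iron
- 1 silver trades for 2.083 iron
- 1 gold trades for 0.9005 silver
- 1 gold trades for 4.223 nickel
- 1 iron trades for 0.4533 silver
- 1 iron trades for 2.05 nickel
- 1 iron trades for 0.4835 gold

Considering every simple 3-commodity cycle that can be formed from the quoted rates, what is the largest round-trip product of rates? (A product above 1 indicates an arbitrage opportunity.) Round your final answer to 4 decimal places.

iron→silver→nickel→iron: 0.4533 × 4.619 × 0.4573 = 0.95749
gold→nickel→iron→gold: 4.223 × 0.4573 × 0.4835 = 0.93372
gold→silver→iron→gold: 0.9005 × 2.083 × 0.4835 = 0.90692
gold→nickel→silver→gold: 4.223 × 0.2034 × 1.052 = 0.90362
iron→nickel→silver→iron: 2.05 × 0.2034 × 2.083 = 0.86855
Maximum is iron→silver→nickel→iron at 0.9575; no arbitrage — every cycle loses value.

0.9575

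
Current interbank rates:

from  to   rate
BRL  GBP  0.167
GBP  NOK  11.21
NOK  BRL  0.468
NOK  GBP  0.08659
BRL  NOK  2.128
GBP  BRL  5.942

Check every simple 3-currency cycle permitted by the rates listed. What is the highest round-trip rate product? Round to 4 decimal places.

NOK→GBP→BRL→NOK: 0.08659 × 5.942 × 2.128 = 1.09489
NOK→BRL→GBP→NOK: 0.468 × 0.167 × 11.21 = 0.87613
Maximum is NOK→GBP→BRL→NOK at 1.0949; arbitrage exists.

1.0949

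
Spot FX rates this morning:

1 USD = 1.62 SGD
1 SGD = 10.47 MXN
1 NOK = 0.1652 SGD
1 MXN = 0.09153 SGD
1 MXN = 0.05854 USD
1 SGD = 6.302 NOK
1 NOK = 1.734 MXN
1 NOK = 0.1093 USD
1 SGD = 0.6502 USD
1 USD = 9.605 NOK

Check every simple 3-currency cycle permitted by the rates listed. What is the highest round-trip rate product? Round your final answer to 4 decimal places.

1.1159

USD→SGD→NOK→USD: 1.62 × 6.302 × 0.1093 = 1.11587
USD→NOK→SGD→USD: 9.605 × 0.1652 × 0.6502 = 1.03170
MXN→SGD→NOK→MXN: 0.09153 × 6.302 × 1.734 = 1.00021
MXN→USD→SGD→MXN: 0.05854 × 1.62 × 10.47 = 0.99292
MXN→USD→NOK→MXN: 0.05854 × 9.605 × 1.734 = 0.97499
Maximum is USD→SGD→NOK→USD at 1.1159; arbitrage exists.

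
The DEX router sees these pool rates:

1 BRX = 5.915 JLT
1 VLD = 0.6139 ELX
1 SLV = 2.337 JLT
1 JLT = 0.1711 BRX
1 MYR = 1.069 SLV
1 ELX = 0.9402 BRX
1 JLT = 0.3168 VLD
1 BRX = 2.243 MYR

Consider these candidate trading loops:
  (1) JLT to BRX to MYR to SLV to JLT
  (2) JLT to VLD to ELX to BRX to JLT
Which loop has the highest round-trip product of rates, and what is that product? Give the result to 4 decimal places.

1.0816

(1) 0.1711 × 2.243 × 1.069 × 2.337 = 0.95877
(2) 0.3168 × 0.6139 × 0.9402 × 5.915 = 1.08158
Highest is cycle (2) at 1.0816 (>1, arbitrage).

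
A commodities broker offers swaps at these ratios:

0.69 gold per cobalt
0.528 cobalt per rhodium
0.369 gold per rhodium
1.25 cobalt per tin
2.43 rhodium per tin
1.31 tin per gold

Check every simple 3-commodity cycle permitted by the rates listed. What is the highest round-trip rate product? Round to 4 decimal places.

rhodium→gold→tin→rhodium: 0.369 × 1.31 × 2.43 = 1.17464
gold→tin→cobalt→gold: 1.31 × 1.25 × 0.69 = 1.12988
Maximum is rhodium→gold→tin→rhodium at 1.1746; arbitrage exists.

1.1746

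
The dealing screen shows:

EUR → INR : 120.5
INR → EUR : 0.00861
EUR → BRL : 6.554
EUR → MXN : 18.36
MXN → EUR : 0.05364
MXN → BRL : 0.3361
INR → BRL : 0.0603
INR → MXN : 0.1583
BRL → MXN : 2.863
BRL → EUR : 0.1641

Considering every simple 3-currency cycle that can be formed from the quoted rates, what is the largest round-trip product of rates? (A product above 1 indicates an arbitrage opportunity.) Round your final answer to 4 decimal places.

INR→BRL→EUR→INR: 0.0603 × 0.1641 × 120.5 = 1.19238
INR→MXN→EUR→INR: 0.1583 × 0.05364 × 120.5 = 1.02319
MXN→BRL→EUR→MXN: 0.3361 × 0.1641 × 18.36 = 1.01263
MXN→EUR→BRL→MXN: 0.05364 × 6.554 × 2.863 = 1.00651
Maximum is INR→BRL→EUR→INR at 1.1924; arbitrage exists.

1.1924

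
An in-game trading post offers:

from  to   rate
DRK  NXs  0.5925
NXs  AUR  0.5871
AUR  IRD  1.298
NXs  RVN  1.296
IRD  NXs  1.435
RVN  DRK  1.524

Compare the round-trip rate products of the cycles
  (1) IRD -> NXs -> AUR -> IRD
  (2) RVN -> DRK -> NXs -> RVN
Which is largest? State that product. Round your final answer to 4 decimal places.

1.1702

(1) 1.435 × 0.5871 × 1.298 = 1.09355
(2) 1.524 × 0.5925 × 1.296 = 1.17025
Highest is cycle (2) at 1.1702 (>1, arbitrage).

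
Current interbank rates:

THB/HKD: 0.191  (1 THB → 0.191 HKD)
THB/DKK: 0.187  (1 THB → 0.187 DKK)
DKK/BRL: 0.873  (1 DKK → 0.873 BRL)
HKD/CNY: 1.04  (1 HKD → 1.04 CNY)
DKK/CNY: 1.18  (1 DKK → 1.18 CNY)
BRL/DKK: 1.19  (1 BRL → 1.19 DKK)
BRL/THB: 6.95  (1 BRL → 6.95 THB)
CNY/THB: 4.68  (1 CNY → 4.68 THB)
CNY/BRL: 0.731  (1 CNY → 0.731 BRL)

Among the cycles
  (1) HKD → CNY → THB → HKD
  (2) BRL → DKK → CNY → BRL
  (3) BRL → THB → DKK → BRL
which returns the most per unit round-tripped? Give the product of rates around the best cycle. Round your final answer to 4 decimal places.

1.1346

(1) 1.04 × 4.68 × 0.191 = 0.92964
(2) 1.19 × 1.18 × 0.731 = 1.02647
(3) 6.95 × 0.187 × 0.873 = 1.13459
Highest is cycle (3) at 1.1346 (>1, arbitrage).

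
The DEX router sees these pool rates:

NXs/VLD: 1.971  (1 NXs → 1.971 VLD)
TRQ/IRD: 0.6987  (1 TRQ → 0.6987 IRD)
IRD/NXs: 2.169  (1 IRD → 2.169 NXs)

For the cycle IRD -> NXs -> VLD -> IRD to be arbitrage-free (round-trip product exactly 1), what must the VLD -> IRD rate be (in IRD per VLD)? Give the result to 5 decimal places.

0.23391

Known legs of the cycle: 2.169 × 1.971 = 4.275099
For no arbitrage the full-cycle product must be 1, so the missing rate is 1 / 4.275099 ≈ 0.2339127.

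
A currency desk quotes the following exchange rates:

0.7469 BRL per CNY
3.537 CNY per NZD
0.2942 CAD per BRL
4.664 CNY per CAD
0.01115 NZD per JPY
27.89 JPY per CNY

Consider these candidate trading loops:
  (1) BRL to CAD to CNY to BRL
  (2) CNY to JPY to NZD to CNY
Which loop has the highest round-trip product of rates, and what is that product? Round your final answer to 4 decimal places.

(1) 0.2942 × 4.664 × 0.7469 = 1.02486
(2) 27.89 × 0.01115 × 3.537 = 1.09991
Highest is cycle (2) at 1.0999 (>1, arbitrage).

1.0999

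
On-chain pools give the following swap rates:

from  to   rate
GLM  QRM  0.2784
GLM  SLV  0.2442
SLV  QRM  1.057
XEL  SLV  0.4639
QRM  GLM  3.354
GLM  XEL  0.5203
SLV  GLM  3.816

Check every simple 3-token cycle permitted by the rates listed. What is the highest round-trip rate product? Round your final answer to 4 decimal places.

GLM→XEL→SLV→GLM: 0.5203 × 0.4639 × 3.816 = 0.92106
GLM→SLV→QRM→GLM: 0.2442 × 1.057 × 3.354 = 0.86573
Maximum is GLM→XEL→SLV→GLM at 0.9211; no arbitrage — every cycle loses value.

0.9211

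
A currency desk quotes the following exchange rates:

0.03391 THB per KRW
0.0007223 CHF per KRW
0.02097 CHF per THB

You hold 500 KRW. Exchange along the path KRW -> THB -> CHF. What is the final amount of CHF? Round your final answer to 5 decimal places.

0.35555

500 KRW × 0.03391 = 16.955 THB
16.955 THB × 0.02097 = 0.35554635 CHF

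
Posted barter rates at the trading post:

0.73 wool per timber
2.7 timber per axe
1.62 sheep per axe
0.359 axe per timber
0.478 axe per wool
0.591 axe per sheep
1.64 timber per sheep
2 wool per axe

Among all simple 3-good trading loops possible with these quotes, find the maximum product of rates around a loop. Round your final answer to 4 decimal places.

sheep→timber→axe→sheep: 1.64 × 0.359 × 1.62 = 0.95379
wool→axe→timber→wool: 0.478 × 2.7 × 0.73 = 0.94214
Maximum is sheep→timber→axe→sheep at 0.9538; no arbitrage — every cycle loses value.

0.9538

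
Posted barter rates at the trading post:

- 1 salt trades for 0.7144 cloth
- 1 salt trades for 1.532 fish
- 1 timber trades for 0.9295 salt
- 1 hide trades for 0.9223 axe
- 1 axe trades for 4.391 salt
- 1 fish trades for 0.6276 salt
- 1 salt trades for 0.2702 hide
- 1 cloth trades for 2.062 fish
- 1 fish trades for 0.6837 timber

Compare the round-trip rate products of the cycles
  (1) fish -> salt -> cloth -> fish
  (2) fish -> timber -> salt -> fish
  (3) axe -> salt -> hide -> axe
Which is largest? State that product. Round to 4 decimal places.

1.0943

(1) 0.6276 × 0.7144 × 2.062 = 0.92451
(2) 0.6837 × 0.9295 × 1.532 = 0.97358
(3) 4.391 × 0.2702 × 0.9223 = 1.09426
Highest is cycle (3) at 1.0943 (>1, arbitrage).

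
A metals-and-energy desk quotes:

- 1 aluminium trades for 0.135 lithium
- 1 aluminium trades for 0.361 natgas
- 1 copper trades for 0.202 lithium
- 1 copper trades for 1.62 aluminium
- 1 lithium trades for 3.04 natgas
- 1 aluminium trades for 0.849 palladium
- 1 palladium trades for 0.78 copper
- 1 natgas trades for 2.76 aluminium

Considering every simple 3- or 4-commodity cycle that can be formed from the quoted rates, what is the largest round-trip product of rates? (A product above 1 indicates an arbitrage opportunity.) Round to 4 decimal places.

1.1327

natgas→aluminium→lithium→natgas: 2.76 × 0.135 × 3.04 = 1.13270
copper→aluminium→palladium→copper: 1.62 × 0.849 × 0.78 = 1.07280
Maximum is natgas→aluminium→lithium→natgas at 1.1327; arbitrage exists.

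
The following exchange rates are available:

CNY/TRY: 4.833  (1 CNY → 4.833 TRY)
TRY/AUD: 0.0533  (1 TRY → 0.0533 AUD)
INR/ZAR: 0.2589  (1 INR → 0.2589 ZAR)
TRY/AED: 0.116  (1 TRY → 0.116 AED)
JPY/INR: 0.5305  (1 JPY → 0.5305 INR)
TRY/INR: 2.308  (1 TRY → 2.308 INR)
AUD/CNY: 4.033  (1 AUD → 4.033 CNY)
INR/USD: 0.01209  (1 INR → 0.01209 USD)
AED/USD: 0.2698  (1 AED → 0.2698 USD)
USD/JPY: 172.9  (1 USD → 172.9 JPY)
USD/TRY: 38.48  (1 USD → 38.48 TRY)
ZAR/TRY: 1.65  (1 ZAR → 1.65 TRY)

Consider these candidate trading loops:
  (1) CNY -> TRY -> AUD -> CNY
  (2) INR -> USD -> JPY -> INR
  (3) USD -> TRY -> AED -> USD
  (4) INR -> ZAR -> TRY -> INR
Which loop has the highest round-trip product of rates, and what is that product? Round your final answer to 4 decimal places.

(1) 4.833 × 0.0533 × 4.033 = 1.03890
(2) 0.01209 × 172.9 × 0.5305 = 1.10894
(3) 38.48 × 0.116 × 0.2698 = 1.20430
(4) 0.2589 × 1.65 × 2.308 = 0.98594
Highest is cycle (3) at 1.2043 (>1, arbitrage).

1.2043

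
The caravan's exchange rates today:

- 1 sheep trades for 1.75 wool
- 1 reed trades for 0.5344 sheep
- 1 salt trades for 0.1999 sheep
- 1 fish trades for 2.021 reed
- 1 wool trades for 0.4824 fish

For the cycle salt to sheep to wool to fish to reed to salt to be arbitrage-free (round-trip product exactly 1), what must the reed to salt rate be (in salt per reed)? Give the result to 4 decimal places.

Known legs of the cycle: 0.1999 × 1.75 × 0.4824 × 2.021 = 0.34105502718
For no arbitrage the full-cycle product must be 1, so the missing rate is 1 / 0.34105502718 ≈ 2.932078.

2.9321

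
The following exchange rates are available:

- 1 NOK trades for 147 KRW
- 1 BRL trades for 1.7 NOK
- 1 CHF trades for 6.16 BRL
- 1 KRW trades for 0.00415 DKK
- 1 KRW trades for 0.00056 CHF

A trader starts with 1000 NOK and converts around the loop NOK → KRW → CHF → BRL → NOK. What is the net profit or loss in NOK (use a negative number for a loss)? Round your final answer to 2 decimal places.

1000 NOK × 147 = 147000 KRW
147000 KRW × 0.00056 = 82.32 CHF
82.32 CHF × 6.16 = 507.0912 BRL
507.0912 BRL × 1.7 = 862.05504 NOK
Net change: 862.05504 − 1000 = -137.94496 NOK

-137.94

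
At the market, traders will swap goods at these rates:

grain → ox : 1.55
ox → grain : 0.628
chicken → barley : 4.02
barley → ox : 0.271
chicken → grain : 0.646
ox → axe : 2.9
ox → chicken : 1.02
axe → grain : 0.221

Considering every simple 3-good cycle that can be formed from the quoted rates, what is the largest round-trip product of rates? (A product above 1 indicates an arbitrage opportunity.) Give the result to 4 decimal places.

1.1112

barley→ox→chicken→barley: 0.271 × 1.02 × 4.02 = 1.11121
chicken→grain→ox→chicken: 0.646 × 1.55 × 1.02 = 1.02133
ox→axe→grain→ox: 2.9 × 0.221 × 1.55 = 0.99340
Maximum is barley→ox→chicken→barley at 1.1112; arbitrage exists.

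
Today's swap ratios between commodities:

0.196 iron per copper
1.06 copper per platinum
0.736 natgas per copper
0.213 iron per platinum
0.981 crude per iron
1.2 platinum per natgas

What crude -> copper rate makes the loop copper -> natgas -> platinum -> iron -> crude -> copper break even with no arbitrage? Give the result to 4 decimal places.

5.4187

Known legs of the cycle: 0.736 × 1.2 × 0.213 × 0.981 = 0.1845472896
For no arbitrage the full-cycle product must be 1, so the missing rate is 1 / 0.1845472896 ≈ 5.418665.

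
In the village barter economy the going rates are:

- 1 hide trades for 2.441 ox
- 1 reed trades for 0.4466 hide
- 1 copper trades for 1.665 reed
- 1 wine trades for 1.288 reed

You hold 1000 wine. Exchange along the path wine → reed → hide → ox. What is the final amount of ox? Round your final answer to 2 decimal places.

1000 wine × 1.288 = 1288 reed
1288 reed × 0.4466 = 575.2208 hide
575.2208 hide × 2.441 = 1404.1139728 ox

1404.11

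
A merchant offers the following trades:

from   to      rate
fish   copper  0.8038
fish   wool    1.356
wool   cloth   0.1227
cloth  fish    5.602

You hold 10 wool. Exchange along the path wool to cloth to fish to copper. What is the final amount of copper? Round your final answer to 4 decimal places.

5.5250

10 wool × 0.1227 = 1.227 cloth
1.227 cloth × 5.602 = 6.873654 fish
6.873654 fish × 0.8038 = 5.5250430852 copper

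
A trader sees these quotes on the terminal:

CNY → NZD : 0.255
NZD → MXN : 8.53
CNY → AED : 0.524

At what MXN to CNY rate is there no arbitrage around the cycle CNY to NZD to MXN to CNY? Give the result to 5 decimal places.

0.45974

Known legs of the cycle: 0.255 × 8.53 = 2.17515
For no arbitrage the full-cycle product must be 1, so the missing rate is 1 / 2.17515 ≈ 0.4597384.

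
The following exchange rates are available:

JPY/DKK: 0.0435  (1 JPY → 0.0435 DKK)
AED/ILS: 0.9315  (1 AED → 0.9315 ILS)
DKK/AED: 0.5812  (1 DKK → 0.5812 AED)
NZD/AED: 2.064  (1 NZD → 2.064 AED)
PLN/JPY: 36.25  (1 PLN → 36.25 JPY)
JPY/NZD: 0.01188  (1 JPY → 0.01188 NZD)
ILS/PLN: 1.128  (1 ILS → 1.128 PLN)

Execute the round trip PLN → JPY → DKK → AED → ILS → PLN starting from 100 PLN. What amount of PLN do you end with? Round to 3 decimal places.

100 PLN × 36.25 = 3625 JPY
3625 JPY × 0.0435 = 157.6875 DKK
157.6875 DKK × 0.5812 = 91.647975 AED
91.647975 AED × 0.9315 = 85.3700887125 ILS
85.3700887125 ILS × 1.128 = 96.2974600677 PLN

96.297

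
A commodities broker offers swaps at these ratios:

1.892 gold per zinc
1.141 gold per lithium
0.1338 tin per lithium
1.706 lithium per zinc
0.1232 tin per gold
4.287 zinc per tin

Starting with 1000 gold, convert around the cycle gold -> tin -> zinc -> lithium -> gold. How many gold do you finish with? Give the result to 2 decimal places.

1000 gold × 0.1232 = 123.2 tin
123.2 tin × 4.287 = 528.1584 zinc
528.1584 zinc × 1.706 = 901.0382304 lithium
901.0382304 lithium × 1.141 = 1028.0846208864 gold

1028.08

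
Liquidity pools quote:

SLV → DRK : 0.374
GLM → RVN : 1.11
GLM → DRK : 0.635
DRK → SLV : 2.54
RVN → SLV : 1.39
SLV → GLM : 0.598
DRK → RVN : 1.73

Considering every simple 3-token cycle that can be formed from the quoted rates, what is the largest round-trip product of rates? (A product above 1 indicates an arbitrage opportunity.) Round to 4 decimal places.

SLV→GLM→DRK→SLV: 0.598 × 0.635 × 2.54 = 0.96451
SLV→GLM→RVN→SLV: 0.598 × 1.11 × 1.39 = 0.92265
SLV→DRK→RVN→SLV: 0.374 × 1.73 × 1.39 = 0.89936
Maximum is SLV→GLM→DRK→SLV at 0.9645; no arbitrage — every cycle loses value.

0.9645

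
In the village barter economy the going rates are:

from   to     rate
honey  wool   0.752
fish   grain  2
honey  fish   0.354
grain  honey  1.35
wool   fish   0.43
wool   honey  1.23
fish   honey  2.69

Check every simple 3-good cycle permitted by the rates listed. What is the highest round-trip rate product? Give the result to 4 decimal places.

grain→honey→fish→grain: 1.35 × 0.354 × 2 = 0.95580
wool→fish→honey→wool: 0.43 × 2.69 × 0.752 = 0.86984
Maximum is grain→honey→fish→grain at 0.9558; no arbitrage — every cycle loses value.

0.9558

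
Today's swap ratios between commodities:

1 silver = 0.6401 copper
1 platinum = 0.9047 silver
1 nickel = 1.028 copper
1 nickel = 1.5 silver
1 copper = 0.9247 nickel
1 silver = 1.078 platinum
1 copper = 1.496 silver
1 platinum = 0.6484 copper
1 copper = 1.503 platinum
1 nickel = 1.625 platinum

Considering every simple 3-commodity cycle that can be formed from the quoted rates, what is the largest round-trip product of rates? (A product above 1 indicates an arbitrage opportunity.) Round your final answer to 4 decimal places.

silver→platinum→copper→silver: 1.078 × 0.6484 × 1.496 = 1.04567
copper→nickel→platinum→copper: 0.9247 × 1.625 × 0.6484 = 0.97431
silver→copper→nickel→silver: 0.6401 × 0.9247 × 1.5 = 0.88785
silver→copper→platinum→silver: 0.6401 × 1.503 × 0.9047 = 0.87039
Maximum is silver→platinum→copper→silver at 1.0457; arbitrage exists.

1.0457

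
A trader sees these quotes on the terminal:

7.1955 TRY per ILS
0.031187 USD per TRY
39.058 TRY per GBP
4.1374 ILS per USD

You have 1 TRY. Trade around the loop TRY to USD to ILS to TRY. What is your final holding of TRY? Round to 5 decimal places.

1 TRY × 0.031187 = 0.031187 USD
0.031187 USD × 4.1374 = 0.1290330938 ILS
0.1290330938 ILS × 7.1955 = 0.9284576264379 TRY

0.92846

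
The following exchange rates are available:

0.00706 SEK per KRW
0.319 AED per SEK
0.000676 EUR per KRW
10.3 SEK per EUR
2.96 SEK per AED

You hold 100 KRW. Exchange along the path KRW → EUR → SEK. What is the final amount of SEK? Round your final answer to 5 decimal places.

100 KRW × 0.000676 = 0.0676 EUR
0.0676 EUR × 10.3 = 0.69628 SEK

0.69628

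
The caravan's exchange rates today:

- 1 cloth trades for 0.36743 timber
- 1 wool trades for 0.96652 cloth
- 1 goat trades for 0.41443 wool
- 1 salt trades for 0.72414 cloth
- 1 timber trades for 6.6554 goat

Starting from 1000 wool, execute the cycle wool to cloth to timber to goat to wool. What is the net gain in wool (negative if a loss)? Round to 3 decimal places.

1000 wool × 0.96652 = 966.52 cloth
966.52 cloth × 0.36743 = 355.1284436 timber
355.1284436 timber × 6.6554 = 2363.52184353544 goat
2363.52184353544 goat × 0.41443 = 979.5143576163923992 wool
Net change: 979.5143576163923992 − 1000 = -20.4856423836076008 wool

-20.486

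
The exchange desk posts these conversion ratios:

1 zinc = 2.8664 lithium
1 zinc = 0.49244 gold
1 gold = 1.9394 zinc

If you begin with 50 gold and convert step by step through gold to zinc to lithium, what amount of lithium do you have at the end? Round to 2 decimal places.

277.95

50 gold × 1.9394 = 96.97 zinc
96.97 zinc × 2.8664 = 277.954808 lithium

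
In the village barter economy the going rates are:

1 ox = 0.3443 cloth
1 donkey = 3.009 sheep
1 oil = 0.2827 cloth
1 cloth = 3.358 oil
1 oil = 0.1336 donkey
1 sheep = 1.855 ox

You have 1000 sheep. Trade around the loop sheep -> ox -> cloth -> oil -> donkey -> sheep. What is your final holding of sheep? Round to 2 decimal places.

862.16

1000 sheep × 1.855 = 1855 ox
1855 ox × 0.3443 = 638.6765 cloth
638.6765 cloth × 3.358 = 2144.675687 oil
2144.675687 oil × 0.1336 = 286.5286717832 donkey
286.5286717832 donkey × 3.009 = 862.1647733956488 sheep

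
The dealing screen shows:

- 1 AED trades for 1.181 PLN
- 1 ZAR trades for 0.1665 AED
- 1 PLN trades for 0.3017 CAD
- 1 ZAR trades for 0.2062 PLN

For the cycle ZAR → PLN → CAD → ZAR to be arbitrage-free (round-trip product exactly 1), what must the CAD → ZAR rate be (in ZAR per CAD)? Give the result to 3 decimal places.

16.074

Known legs of the cycle: 0.2062 × 0.3017 = 0.06221054
For no arbitrage the full-cycle product must be 1, so the missing rate is 1 / 0.06221054 ≈ 16.07445.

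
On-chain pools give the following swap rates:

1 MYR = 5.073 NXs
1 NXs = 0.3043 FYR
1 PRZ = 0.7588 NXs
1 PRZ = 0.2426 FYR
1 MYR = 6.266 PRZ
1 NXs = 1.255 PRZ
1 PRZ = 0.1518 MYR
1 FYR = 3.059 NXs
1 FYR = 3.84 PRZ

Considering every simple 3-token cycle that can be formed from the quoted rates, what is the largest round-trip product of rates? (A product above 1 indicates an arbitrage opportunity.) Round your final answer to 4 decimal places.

MYR→NXs→PRZ→MYR: 5.073 × 1.255 × 0.1518 = 0.96645
FYR→NXs→PRZ→FYR: 3.059 × 1.255 × 0.2426 = 0.93135
FYR→PRZ→NXs→FYR: 3.84 × 0.7588 × 0.3043 = 0.88667
Maximum is MYR→NXs→PRZ→MYR at 0.9665; no arbitrage — every cycle loses value.

0.9665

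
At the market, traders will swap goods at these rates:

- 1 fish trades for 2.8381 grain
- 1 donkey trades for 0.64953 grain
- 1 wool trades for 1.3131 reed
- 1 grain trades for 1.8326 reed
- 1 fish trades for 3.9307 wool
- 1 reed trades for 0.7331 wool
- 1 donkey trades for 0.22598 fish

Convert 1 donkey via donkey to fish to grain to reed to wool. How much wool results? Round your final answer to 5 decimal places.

1 donkey × 0.22598 = 0.22598 fish
0.22598 fish × 2.8381 = 0.641353838 grain
0.641353838 grain × 1.8326 = 1.1753450435188 reed
1.1753450435188 reed × 0.7331 = 0.86164545140363228 wool

0.86165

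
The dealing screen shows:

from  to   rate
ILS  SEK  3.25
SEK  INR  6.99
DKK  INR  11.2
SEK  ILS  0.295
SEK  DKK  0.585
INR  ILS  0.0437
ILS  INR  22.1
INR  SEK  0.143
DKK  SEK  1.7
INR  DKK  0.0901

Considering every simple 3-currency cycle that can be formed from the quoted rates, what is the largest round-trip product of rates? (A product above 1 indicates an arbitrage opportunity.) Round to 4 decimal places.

1.0707

DKK→SEK→INR→DKK: 1.7 × 6.99 × 0.0901 = 1.07066
ILS→SEK→INR→ILS: 3.25 × 6.99 × 0.0437 = 0.99275
DKK→INR→SEK→DKK: 11.2 × 0.143 × 0.585 = 0.93694
ILS→INR→SEK→ILS: 22.1 × 0.143 × 0.295 = 0.93229
Maximum is DKK→SEK→INR→DKK at 1.0707; arbitrage exists.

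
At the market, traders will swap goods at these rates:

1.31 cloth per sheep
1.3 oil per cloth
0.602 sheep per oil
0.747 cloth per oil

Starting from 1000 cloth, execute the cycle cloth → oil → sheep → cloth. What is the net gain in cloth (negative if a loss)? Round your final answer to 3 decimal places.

1000 cloth × 1.3 = 1300 oil
1300 oil × 0.602 = 782.6 sheep
782.6 sheep × 1.31 = 1025.206 cloth
Net change: 1025.206 − 1000 = 25.206 cloth

25.206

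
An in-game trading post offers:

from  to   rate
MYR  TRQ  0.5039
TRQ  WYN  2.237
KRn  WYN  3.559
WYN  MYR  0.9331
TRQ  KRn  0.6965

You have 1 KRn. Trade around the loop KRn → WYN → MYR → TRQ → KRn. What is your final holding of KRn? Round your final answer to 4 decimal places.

1.1655

1 KRn × 3.559 = 3.559 WYN
3.559 WYN × 0.9331 = 3.3209029 MYR
3.3209029 MYR × 0.5039 = 1.67340297131 TRQ
1.67340297131 TRQ × 0.6965 = 1.165525169517415 KRn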